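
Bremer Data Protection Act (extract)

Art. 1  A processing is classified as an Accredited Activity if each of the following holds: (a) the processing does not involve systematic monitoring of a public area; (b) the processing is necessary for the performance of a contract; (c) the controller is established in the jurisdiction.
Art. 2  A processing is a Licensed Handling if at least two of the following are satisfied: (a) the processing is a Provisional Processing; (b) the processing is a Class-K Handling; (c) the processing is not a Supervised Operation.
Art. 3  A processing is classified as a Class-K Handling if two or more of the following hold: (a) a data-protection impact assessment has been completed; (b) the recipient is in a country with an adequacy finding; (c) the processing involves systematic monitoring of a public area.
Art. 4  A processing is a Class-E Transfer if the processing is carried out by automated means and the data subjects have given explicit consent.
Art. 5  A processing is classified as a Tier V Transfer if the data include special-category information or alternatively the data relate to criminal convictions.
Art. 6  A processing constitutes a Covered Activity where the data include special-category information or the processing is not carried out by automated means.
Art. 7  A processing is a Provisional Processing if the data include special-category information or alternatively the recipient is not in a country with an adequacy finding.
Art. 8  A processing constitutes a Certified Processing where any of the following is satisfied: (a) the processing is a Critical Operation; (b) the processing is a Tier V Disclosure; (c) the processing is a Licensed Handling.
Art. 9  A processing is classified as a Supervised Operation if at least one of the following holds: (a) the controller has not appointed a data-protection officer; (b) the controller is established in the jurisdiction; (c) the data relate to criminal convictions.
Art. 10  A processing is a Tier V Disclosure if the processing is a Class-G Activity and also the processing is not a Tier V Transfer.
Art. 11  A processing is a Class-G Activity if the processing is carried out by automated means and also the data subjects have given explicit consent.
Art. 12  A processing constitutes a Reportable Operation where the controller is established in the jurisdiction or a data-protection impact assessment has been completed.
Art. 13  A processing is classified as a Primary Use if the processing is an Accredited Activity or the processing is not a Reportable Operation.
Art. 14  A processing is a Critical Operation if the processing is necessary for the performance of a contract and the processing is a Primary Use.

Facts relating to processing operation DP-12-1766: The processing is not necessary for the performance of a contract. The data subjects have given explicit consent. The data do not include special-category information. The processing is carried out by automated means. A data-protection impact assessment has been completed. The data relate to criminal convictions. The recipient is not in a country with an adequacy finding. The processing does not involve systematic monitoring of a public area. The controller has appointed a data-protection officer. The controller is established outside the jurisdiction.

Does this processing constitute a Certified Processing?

No

article 1 — Accredited Activity: [the processing does not involve systematic monitoring of a public area? yes] AND [the processing is necessary for the performance of a contract? no] AND [the controller is established in the jurisdiction? no] → not satisfied.
article 12 — Reportable Operation: [the controller is established in the jurisdiction? no] OR [a data-protection impact assessment has been completed? yes] → satisfied.
article 13 — Primary Use: [Accredited Activity (article 1)? no] OR [not a Reportable Operation (article 12)? no] → not satisfied.
article 14 — Critical Operation: [the processing is necessary for the performance of a contract? no] AND [Primary Use (article 13)? no] → not satisfied.
article 11 — Class-G Activity: [the processing is carried out by automated means? yes] AND [the data subjects have given explicit consent? yes] → satisfied.
article 5 — Tier V Transfer: [the data include special-category information? no] OR [the data relate to criminal convictions? yes] → satisfied.
article 10 — Tier V Disclosure: [Class-G Activity (article 11)? yes] AND [not a Tier V Transfer (article 5)? no] → not satisfied.
article 7 — Provisional Processing: [the data include special-category information? no] OR [the recipient is not in a country with an adequacy finding? yes] → satisfied.
article 3 — Class-K Handling: a data-protection impact assessment has been completed? yes; the recipient is in a country with an adequacy finding? no; the processing involves systematic monitoring of a public area? no — 1 of 3 hold (need ≥2) → not satisfied.
article 9 — Supervised Operation: [the controller has not appointed a data-protection officer? no] OR [the controller is established in the jurisdiction? no] OR [the data relate to criminal convictions? yes] → satisfied.
article 2 — Licensed Handling: Provisional Processing (article 7)? yes; Class-K Handling (article 3)? no; not a Supervised Operation (article 9)? no — 1 of 3 hold (need ≥2) → not satisfied.
article 8 — Certified Processing: [Critical Operation (article 14)? no] OR [Tier V Disclosure (article 10)? no] OR [Licensed Handling (article 2)? no] → not satisfied.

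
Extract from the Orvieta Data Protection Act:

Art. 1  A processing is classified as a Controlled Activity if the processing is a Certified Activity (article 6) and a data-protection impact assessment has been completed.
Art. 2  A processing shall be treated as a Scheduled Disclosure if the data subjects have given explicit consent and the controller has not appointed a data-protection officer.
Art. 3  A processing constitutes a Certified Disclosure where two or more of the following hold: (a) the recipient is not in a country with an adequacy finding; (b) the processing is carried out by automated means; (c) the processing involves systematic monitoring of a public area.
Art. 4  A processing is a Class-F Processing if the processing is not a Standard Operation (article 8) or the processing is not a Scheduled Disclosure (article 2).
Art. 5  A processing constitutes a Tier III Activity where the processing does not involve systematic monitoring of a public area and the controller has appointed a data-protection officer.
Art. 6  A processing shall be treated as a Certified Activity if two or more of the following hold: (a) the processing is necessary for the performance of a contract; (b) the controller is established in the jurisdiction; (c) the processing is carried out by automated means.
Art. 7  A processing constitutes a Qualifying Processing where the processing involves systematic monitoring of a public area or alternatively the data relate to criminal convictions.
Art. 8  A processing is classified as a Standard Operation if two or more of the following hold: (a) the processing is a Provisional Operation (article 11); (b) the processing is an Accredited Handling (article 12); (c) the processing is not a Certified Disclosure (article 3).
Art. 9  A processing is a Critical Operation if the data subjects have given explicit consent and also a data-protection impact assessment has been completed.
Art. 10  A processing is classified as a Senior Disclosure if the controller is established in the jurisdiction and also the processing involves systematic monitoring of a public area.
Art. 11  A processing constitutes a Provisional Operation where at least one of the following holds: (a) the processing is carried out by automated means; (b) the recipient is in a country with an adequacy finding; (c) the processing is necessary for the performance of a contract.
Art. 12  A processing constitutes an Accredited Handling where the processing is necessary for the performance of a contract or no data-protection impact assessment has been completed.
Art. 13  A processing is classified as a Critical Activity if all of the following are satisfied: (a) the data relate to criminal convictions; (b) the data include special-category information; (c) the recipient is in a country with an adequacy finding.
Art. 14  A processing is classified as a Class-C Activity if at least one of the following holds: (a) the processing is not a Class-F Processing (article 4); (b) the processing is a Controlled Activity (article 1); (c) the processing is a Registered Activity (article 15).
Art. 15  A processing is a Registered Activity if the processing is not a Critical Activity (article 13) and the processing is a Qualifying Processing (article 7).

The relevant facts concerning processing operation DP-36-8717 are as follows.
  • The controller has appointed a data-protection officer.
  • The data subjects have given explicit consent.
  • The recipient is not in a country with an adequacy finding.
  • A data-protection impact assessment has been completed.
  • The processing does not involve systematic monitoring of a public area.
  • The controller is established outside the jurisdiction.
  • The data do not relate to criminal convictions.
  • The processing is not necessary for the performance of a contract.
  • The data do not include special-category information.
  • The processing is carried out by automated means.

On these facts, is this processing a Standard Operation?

article 11 — Provisional Operation: [the processing is carried out by automated means? yes] OR [the recipient is in a country with an adequacy finding? no] OR [the processing is necessary for the performance of a contract? no] → satisfied.
article 12 — Accredited Handling: [the processing is necessary for the performance of a contract? no] OR [no data-protection impact assessment has been completed? no] → not satisfied.
article 3 — Certified Disclosure: the recipient is not in a country with an adequacy finding? yes; the processing is carried out by automated means? yes; the processing involves systematic monitoring of a public area? no — 2 of 3 hold (need ≥2) → satisfied.
article 8 — Standard Operation: Provisional Operation (article 11)? yes; Accredited Handling (article 12)? no; not a Certified Disclosure (article 3)? no — 1 of 3 hold (need ≥2) → not satisfied.

No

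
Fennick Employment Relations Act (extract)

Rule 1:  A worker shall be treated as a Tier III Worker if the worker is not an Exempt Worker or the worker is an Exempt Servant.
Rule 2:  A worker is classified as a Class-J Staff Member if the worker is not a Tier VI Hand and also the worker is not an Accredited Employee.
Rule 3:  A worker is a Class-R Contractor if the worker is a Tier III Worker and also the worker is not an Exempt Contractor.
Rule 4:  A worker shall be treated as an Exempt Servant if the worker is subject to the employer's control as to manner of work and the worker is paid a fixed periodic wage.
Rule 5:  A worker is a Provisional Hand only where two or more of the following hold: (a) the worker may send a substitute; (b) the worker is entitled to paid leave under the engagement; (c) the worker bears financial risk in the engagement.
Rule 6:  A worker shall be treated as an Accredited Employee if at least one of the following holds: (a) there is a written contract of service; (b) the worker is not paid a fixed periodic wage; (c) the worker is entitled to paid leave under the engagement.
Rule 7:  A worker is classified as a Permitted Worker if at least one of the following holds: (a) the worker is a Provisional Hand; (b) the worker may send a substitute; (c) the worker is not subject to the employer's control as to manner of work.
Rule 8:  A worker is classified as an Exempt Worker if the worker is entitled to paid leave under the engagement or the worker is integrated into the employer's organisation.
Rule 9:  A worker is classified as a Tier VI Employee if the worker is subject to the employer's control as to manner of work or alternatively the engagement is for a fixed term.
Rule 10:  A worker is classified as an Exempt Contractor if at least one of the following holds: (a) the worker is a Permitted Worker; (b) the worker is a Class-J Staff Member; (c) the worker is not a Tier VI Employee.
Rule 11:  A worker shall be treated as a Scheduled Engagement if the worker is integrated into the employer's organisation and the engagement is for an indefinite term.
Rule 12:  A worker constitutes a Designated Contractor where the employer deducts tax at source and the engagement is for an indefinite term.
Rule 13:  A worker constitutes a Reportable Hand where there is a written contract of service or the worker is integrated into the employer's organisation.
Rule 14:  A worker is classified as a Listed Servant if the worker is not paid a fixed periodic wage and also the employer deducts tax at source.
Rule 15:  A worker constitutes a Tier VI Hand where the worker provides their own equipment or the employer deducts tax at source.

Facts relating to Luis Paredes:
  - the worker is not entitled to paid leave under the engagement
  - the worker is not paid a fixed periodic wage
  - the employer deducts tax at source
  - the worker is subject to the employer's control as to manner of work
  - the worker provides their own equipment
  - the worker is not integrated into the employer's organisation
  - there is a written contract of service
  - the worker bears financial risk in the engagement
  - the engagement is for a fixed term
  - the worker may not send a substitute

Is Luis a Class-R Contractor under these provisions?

Yes

rule 8 — Exempt Worker: [the worker is entitled to paid leave under the engagement? no] OR [the worker is integrated into the employer's organisation? no] → not satisfied.
rule 4 — Exempt Servant: [the worker is subject to the employer's control as to manner of work? yes] AND [the worker is paid a fixed periodic wage? no] → not satisfied.
rule 1 — Tier III Worker: [not an Exempt Worker (rule 8)? yes] OR [Exempt Servant (rule 4)? no] → satisfied.
rule 5 — Provisional Hand: the worker may send a substitute? no; the worker is entitled to paid leave under the engagement? no; the worker bears financial risk in the engagement? yes — 1 of 3 hold (need ≥2) → not satisfied.
rule 7 — Permitted Worker: [Provisional Hand (rule 5)? no] OR [the worker may send a substitute? no] OR [the worker is not subject to the employer's control as to manner of work? no] → not satisfied.
rule 15 — Tier VI Hand: [the worker provides their own equipment? yes] OR [the employer deducts tax at source? yes] → satisfied.
rule 6 — Accredited Employee: [there is a written contract of service? yes] OR [the worker is not paid a fixed periodic wage? yes] OR [the worker is entitled to paid leave under the engagement? no] → satisfied.
rule 2 — Class-J Staff Member: [not a Tier VI Hand (rule 15)? no] AND [not an Accredited Employee (rule 6)? no] → not satisfied.
rule 9 — Tier VI Employee: [the worker is subject to the employer's control as to manner of work? yes] OR [the engagement is for a fixed term? yes] → satisfied.
rule 10 — Exempt Contractor: [Permitted Worker (rule 7)? no] OR [Class-J Staff Member (rule 2)? no] OR [not a Tier VI Employee (rule 9)? no] → not satisfied.
rule 3 — Class-R Contractor: [Tier III Worker (rule 1)? yes] AND [not an Exempt Contractor (rule 10)? yes] → satisfied.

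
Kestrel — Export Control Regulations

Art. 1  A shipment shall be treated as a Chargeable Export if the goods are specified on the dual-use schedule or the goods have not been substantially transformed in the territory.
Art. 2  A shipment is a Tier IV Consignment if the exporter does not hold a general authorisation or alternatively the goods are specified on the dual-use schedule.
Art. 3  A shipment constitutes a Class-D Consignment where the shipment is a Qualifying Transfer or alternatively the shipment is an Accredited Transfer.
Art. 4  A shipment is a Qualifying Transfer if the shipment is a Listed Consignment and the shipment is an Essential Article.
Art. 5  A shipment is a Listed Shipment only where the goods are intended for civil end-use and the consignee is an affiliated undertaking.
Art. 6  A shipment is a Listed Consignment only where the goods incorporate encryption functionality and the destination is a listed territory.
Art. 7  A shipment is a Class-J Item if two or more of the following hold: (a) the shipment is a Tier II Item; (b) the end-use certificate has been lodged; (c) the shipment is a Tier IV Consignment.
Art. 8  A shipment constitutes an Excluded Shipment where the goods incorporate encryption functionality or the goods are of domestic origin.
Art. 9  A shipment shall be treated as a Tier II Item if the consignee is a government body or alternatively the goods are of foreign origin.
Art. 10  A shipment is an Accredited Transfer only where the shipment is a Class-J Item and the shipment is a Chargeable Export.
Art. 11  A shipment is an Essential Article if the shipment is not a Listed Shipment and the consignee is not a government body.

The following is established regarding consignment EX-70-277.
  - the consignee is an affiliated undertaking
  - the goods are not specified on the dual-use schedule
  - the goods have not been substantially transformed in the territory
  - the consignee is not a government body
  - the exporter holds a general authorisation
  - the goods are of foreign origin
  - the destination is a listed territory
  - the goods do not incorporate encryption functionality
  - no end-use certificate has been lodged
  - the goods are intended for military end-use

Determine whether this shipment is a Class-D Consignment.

No

article 6 — Listed Consignment: [the goods incorporate encryption functionality? no] AND [the destination is a listed territory? yes] → not satisfied.
article 5 — Listed Shipment: [the goods are intended for civil end-use? no] AND [the consignee is an affiliated undertaking? yes] → not satisfied.
article 11 — Essential Article: [not a Listed Shipment (article 5)? yes] AND [the consignee is not a government body? yes] → satisfied.
article 4 — Qualifying Transfer: [Listed Consignment (article 6)? no] AND [Essential Article (article 11)? yes] → not satisfied.
article 9 — Tier II Item: [the consignee is a government body? no] OR [the goods are of foreign origin? yes] → satisfied.
article 2 — Tier IV Consignment: [the exporter does not hold a general authorisation? no] OR [the goods are specified on the dual-use schedule? no] → not satisfied.
article 7 — Class-J Item: Tier II Item (article 9)? yes; the end-use certificate has been lodged? no; Tier IV Consignment (article 2)? no — 1 of 3 hold (need ≥2) → not satisfied.
article 1 — Chargeable Export: [the goods are specified on the dual-use schedule? no] OR [the goods have not been substantially transformed in the territory? yes] → satisfied.
article 10 — Accredited Transfer: [Class-J Item (article 7)? no] AND [Chargeable Export (article 1)? yes] → not satisfied.
article 3 — Class-D Consignment: [Qualifying Transfer (article 4)? no] OR [Accredited Transfer (article 10)? no] → not satisfied.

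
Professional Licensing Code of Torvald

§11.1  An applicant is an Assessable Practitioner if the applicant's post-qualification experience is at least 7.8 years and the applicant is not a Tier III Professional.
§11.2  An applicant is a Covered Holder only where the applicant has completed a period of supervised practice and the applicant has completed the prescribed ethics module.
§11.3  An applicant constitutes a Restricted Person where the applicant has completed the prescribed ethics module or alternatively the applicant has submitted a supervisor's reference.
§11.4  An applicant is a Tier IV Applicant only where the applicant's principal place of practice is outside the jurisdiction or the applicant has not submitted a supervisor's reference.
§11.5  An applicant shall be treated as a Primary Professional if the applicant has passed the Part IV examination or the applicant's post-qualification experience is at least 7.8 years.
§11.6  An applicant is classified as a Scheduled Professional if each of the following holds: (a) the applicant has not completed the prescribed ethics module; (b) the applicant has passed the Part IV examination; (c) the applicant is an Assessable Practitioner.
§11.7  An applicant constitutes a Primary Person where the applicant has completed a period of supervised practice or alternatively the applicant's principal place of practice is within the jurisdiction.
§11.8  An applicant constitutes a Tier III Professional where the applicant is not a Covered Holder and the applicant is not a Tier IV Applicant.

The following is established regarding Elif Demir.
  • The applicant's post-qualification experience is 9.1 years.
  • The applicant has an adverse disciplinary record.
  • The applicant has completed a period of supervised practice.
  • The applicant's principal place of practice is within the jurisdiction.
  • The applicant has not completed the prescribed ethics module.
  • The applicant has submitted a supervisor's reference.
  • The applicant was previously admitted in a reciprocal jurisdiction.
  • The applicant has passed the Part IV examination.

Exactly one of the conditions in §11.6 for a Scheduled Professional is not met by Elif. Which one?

Assessable Practitioner

Under §11.2: the applicant has completed a period of supervised practice? yes; and the applicant has completed the prescribed ethics module? no. So the applicant is not a Covered Holder.
Under §11.4: the applicant's principal place of practice is outside the jurisdiction? no; or the applicant has not submitted a supervisor's reference? no. So the applicant is not a Tier IV Applicant.
Under §11.8: not a Covered Holder (§11.2)? yes; and not a Tier IV Applicant (§11.4)? yes. So the applicant is a Tier III Professional.
Under §11.1: applicant's post-qualification experience: 9.1 years ≥ 7.8 years? yes; and not a Tier III Professional (§11.8)? no. So the applicant is not an Assessable Practitioner.
Under §11.6: the applicant has not completed the prescribed ethics module? yes; and the applicant has passed the Part IV examination? yes; and Assessable Practitioner (§11.1)? no. So the applicant is not a Scheduled Professional.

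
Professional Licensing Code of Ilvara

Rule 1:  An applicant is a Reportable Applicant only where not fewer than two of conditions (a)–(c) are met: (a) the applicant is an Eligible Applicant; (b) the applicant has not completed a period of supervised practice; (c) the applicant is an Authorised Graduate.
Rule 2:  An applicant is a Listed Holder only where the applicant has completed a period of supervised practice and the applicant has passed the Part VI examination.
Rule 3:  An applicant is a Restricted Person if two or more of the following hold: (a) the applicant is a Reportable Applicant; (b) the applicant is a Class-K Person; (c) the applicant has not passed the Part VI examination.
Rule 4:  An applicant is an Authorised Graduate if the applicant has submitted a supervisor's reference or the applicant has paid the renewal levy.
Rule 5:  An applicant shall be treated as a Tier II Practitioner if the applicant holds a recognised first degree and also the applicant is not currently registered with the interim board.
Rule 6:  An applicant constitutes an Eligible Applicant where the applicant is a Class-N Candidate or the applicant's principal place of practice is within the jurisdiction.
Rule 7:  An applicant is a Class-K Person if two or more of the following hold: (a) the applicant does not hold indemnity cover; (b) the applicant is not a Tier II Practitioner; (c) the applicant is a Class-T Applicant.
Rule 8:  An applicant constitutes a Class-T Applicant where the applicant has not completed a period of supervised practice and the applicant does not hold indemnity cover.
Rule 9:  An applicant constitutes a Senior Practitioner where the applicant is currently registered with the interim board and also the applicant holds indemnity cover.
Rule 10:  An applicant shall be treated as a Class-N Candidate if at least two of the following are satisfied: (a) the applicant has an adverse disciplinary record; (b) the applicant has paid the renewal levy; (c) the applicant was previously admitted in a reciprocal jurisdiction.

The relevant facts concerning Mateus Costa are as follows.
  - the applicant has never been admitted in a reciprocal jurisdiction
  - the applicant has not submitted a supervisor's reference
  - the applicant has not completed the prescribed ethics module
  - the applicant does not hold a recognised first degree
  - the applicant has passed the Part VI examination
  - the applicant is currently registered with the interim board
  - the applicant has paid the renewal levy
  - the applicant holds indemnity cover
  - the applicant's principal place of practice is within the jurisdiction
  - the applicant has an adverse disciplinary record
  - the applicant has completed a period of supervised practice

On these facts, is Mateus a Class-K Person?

rule 5 — Tier II Practitioner: [the applicant holds a recognised first degree? no] AND [the applicant is not currently registered with the interim board? no] → not satisfied.
rule 8 — Class-T Applicant: [the applicant has not completed a period of supervised practice? no] AND [the applicant does not hold indemnity cover? no] → not satisfied.
rule 7 — Class-K Person: the applicant does not hold indemnity cover? no; not a Tier II Practitioner (rule 5)? yes; Class-T Applicant (rule 8)? no — 1 of 3 hold (need ≥2) → not satisfied.

No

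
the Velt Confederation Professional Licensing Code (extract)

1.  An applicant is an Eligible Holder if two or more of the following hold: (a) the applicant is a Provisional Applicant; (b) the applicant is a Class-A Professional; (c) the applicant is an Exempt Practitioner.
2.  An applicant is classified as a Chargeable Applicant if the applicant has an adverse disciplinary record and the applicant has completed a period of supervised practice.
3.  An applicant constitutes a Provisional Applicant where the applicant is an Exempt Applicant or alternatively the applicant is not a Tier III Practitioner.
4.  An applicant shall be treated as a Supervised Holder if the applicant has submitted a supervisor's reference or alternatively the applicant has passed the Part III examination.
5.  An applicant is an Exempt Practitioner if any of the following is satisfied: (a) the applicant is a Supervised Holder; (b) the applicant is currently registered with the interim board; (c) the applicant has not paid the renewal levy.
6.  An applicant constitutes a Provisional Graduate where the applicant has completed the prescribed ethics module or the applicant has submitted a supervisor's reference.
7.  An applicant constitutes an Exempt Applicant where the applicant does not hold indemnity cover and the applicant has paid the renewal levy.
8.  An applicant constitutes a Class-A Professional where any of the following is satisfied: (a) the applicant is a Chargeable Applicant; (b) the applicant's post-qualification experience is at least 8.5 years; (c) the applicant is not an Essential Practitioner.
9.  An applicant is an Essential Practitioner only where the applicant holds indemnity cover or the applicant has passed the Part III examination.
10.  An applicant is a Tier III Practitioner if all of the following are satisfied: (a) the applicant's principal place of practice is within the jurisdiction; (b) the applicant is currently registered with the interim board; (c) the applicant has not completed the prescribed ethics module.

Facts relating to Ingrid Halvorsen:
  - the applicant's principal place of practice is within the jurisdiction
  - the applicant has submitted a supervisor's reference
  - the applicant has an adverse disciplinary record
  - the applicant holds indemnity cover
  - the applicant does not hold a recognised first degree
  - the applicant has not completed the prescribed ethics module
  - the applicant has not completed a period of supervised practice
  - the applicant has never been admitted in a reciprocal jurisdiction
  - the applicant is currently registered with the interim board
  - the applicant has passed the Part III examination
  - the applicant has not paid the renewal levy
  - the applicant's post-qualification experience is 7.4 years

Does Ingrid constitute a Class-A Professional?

paragraph 2 — Chargeable Applicant: [the applicant has an adverse disciplinary record? yes] AND [the applicant has completed a period of supervised practice? no] → not satisfied.
paragraph 9 — Essential Practitioner: [the applicant holds indemnity cover? yes] OR [the applicant has passed the Part III examination? yes] → satisfied.
paragraph 8 — Class-A Professional: [Chargeable Applicant (paragraph 2)? no] OR [applicant's post-qualification experience: 7.4 years ≥ 8.5 years? no] OR [not an Essential Practitioner (paragraph 9)? no] → not satisfied.

No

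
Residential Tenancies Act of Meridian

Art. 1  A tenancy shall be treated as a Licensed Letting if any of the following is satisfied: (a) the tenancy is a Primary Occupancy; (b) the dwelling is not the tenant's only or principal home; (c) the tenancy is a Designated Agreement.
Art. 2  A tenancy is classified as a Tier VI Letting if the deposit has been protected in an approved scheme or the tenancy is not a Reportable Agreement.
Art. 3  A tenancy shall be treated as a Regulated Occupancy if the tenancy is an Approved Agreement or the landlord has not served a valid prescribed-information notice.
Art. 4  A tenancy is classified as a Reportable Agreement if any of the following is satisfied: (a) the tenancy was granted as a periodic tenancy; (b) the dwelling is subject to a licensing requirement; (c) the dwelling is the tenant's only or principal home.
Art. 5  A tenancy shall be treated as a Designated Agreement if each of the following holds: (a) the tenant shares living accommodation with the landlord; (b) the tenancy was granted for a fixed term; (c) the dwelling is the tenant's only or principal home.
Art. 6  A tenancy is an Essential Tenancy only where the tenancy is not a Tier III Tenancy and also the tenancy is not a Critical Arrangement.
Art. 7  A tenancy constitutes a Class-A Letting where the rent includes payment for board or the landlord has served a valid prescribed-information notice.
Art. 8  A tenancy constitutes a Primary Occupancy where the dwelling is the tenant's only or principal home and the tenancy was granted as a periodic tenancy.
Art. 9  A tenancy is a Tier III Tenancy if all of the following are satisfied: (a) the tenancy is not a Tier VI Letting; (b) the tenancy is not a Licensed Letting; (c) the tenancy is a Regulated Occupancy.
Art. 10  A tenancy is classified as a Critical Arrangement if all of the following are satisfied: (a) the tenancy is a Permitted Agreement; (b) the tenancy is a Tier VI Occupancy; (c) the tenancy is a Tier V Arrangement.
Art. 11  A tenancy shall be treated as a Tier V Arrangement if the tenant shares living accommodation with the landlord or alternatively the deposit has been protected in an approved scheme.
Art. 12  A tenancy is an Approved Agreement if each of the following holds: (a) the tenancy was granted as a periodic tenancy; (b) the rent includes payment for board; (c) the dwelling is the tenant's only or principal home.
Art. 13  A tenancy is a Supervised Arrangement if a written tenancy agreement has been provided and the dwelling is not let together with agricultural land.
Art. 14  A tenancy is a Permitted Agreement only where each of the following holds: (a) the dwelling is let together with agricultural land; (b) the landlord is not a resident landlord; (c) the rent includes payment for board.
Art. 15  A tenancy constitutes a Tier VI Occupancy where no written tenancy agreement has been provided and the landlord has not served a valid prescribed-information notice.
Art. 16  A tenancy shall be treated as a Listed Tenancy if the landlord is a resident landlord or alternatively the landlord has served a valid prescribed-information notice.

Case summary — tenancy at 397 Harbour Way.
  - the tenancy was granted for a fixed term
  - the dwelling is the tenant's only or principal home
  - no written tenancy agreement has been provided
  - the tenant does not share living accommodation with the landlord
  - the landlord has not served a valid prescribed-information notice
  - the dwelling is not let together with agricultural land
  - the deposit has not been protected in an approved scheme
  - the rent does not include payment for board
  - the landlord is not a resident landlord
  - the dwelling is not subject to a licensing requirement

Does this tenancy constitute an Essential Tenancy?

No

Under article 4: the tenancy was granted as a periodic tenancy? no; or the dwelling is subject to a licensing requirement? no; or the dwelling is the tenant's only or principal home? yes. So the tenancy is a Reportable Agreement.
Under article 2: the deposit has been protected in an approved scheme? no; or not a Reportable Agreement (article 4)? no. So the tenancy is not a Tier VI Letting.
Under article 8: the dwelling is the tenant's only or principal home? yes; and the tenancy was granted as a periodic tenancy? no. So the tenancy is not a Primary Occupancy.
Under article 5: the tenant shares living accommodation with the landlord? no; and the tenancy was granted for a fixed term? yes; and the dwelling is the tenant's only or principal home? yes. So the tenancy is not a Designated Agreement.
Under article 1: Primary Occupancy (article 8)? no; or the dwelling is not the tenant's only or principal home? no; or Designated Agreement (article 5)? no. So the tenancy is not a Licensed Letting.
Under article 12: the tenancy was granted as a periodic tenancy? no; and the rent includes payment for board? no; and the dwelling is the tenant's only or principal home? yes. So the tenancy is not an Approved Agreement.
Under article 3: Approved Agreement (article 12)? no; or the landlord has not served a valid prescribed-information notice? yes. So the tenancy is a Regulated Occupancy.
Under article 9: not a Tier VI Letting (article 2)? yes; and not a Licensed Letting (article 1)? yes; and Regulated Occupancy (article 3)? yes. So the tenancy is a Tier III Tenancy.
Under article 14: the dwelling is let together with agricultural land? no; and the landlord is not a resident landlord? yes; and the rent includes payment for board? no. So the tenancy is not a Permitted Agreement.
Under article 15: no written tenancy agreement has been provided? yes; and the landlord has not served a valid prescribed-information notice? yes. So the tenancy is a Tier VI Occupancy.
Under article 11: the tenant shares living accommodation with the landlord? no; or the deposit has been protected in an approved scheme? no. So the tenancy is not a Tier V Arrangement.
Under article 10: Permitted Agreement (article 14)? no; and Tier VI Occupancy (article 15)? yes; and Tier V Arrangement (article 11)? no. So the tenancy is not a Critical Arrangement.
Under article 6: not a Tier III Tenancy (article 9)? no; and not a Critical Arrangement (article 10)? yes. So the tenancy is not an Essential Tenancy.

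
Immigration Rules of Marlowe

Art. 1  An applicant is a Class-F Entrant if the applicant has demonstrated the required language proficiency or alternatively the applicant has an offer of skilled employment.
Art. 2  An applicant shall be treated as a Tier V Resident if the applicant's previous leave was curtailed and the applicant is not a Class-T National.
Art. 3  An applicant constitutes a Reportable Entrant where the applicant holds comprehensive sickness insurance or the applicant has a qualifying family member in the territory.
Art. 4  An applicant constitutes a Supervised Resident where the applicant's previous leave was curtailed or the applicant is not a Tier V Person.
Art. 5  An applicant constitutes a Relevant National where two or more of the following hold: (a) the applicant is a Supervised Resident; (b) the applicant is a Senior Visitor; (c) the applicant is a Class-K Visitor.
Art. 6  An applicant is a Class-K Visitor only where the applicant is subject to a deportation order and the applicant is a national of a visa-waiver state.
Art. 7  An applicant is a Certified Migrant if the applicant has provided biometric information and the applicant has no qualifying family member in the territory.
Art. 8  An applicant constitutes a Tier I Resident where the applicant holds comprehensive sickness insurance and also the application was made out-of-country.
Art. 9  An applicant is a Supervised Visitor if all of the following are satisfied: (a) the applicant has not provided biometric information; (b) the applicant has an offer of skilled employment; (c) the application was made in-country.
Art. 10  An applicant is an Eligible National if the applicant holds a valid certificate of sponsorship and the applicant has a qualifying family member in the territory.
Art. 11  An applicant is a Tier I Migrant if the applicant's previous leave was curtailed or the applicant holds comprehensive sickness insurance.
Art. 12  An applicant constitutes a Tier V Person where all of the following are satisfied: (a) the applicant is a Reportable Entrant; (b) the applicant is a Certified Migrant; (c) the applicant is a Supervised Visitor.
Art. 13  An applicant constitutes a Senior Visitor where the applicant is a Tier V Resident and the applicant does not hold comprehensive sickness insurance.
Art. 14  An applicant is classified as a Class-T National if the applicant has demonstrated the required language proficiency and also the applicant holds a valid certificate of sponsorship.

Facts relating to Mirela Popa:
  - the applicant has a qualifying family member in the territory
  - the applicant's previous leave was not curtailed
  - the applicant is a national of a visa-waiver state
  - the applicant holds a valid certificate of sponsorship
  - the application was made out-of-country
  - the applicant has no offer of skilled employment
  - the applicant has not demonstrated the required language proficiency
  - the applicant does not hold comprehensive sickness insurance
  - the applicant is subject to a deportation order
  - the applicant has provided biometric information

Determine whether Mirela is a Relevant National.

article 3 — Reportable Entrant: [the applicant holds comprehensive sickness insurance? no] OR [the applicant has a qualifying family member in the territory? yes] → satisfied.
article 7 — Certified Migrant: [the applicant has provided biometric information? yes] AND [the applicant has no qualifying family member in the territory? no] → not satisfied.
article 9 — Supervised Visitor: [the applicant has not provided biometric information? no] AND [the applicant has an offer of skilled employment? no] AND [the application was made in-country? no] → not satisfied.
article 12 — Tier V Person: [Reportable Entrant (article 3)? yes] AND [Certified Migrant (article 7)? no] AND [Supervised Visitor (article 9)? no] → not satisfied.
article 4 — Supervised Resident: [the applicant's previous leave was curtailed? no] OR [not a Tier V Person (article 12)? yes] → satisfied.
article 14 — Class-T National: [the applicant has demonstrated the required language proficiency? no] AND [the applicant holds a valid certificate of sponsorship? yes] → not satisfied.
article 2 — Tier V Resident: [the applicant's previous leave was curtailed? no] AND [not a Class-T National (article 14)? yes] → not satisfied.
article 13 — Senior Visitor: [Tier V Resident (article 2)? no] AND [the applicant does not hold comprehensive sickness insurance? yes] → not satisfied.
article 6 — Class-K Visitor: [the applicant is subject to a deportation order? yes] AND [the applicant is a national of a visa-waiver state? yes] → satisfied.
article 5 — Relevant National: Supervised Resident (article 4)? yes; Senior Visitor (article 13)? no; Class-K Visitor (article 6)? yes — 2 of 3 hold (need ≥2) → satisfied.

Yes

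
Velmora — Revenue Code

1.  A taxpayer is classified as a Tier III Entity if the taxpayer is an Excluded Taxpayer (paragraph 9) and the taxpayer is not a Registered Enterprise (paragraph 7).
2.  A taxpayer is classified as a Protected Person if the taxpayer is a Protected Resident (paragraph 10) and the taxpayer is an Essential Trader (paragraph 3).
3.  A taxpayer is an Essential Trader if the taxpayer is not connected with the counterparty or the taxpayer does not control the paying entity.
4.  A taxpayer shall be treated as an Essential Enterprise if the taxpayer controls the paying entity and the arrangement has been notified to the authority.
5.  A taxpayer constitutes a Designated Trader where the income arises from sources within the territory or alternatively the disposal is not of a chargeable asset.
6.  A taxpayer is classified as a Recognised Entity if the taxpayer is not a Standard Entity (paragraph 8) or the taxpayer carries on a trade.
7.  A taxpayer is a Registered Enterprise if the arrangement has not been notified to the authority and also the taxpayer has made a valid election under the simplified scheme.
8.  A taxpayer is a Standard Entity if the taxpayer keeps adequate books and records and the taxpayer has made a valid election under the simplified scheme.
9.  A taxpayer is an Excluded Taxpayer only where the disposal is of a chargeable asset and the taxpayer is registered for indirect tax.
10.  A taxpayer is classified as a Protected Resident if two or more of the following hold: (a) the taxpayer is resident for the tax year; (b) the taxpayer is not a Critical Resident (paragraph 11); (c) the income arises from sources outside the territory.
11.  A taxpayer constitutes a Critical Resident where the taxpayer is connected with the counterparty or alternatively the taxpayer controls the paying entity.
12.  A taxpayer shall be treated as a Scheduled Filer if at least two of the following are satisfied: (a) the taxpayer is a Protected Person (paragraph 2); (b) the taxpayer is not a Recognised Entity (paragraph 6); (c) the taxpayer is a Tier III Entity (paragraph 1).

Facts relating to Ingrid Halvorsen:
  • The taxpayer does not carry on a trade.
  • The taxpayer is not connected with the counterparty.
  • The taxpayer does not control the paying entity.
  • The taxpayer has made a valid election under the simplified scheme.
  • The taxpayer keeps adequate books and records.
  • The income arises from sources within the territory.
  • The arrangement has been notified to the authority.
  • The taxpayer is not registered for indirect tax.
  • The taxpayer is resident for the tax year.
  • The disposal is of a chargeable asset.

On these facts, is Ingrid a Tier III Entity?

paragraph 9 — Excluded Taxpayer: [the disposal is of a chargeable asset? yes] AND [the taxpayer is registered for indirect tax? no] → not satisfied.
paragraph 7 — Registered Enterprise: [the arrangement has not been notified to the authority? no] AND [the taxpayer has made a valid election under the simplified scheme? yes] → not satisfied.
paragraph 1 — Tier III Entity: [Excluded Taxpayer (paragraph 9)? no] AND [not a Registered Enterprise (paragraph 7)? yes] → not satisfied.

No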